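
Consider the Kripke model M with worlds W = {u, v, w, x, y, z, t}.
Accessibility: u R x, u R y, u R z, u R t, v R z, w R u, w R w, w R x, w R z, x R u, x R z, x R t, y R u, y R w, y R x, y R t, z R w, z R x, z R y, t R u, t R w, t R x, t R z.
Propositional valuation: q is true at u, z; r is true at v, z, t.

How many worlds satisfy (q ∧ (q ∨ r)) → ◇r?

Let φ = (q ∧ (q ∨ r)) → ◇r. Evaluate φ at each world:
  u (successors {x, y, z, t}): φ is true.
  v (successors {z}): φ is true.
  w (successors {u, w, x, z}): φ is true.
  x (successors {u, z, t}): φ is true.
  y (successors {u, w, x, t}): φ is true.
  z (successors {w, x, y}): φ is false.
  t (successors {u, w, x, z}): φ is true.
For instance, at y:
  At y: q ∧ (q ∨ r) is false, ◇r is true, so (q ∧ (q ∨ r)) → ◇r is true.
    At y: ◇r requires r at some successor in {u, w, x, t}.
      r holds at t, so ◇r is true at y.
Satisfying worlds: {u, v, w, x, y, t}

6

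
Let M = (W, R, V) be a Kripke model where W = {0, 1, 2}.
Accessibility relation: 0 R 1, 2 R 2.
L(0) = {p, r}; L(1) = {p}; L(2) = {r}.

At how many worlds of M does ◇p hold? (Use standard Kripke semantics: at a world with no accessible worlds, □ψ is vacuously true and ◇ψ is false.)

Let φ = ◇p. Evaluate φ at each world:
  0 (successors {1}): φ is true.
  1 (successors ∅): φ is false.
  2 (successors {2}): φ is false.
For instance, at 2:
  At 2: ◇p requires p at some successor in {2}.
    At 2: p is false.
  So ◇p is false at 2.
Satisfying worlds: {0}

1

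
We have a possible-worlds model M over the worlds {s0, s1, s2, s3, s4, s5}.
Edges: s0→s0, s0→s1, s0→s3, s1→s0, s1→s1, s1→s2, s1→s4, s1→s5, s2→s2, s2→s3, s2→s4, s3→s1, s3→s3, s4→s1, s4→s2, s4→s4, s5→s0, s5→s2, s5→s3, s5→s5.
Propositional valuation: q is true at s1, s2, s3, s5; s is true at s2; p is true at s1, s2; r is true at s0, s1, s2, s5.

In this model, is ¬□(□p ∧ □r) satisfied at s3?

Yes

At s3: □(□p ∧ □r) is false, so ¬□(□p ∧ □r) is true.
  At s3: □(□p ∧ □r) requires □p ∧ □r at every successor {s1, s3}.
    □p ∧ □r fails at s1, so □(□p ∧ □r) is false at s3.
      At s1: □p is false, □r is false, so □p ∧ □r is false.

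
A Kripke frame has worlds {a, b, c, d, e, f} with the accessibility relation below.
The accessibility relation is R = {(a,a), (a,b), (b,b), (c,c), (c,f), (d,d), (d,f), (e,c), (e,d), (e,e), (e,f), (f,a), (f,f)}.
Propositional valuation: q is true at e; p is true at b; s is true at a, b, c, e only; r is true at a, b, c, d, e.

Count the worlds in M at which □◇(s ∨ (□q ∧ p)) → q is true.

Let φ = □◇(s ∨ (□q ∧ p)) → q. Evaluate φ at each world:
  a (successors {a, b}): φ is false.
  b (successors {b}): φ is false.
  c (successors {c, f}): φ is false.
  d (successors {d, f}): φ is true.
  e (successors {c, d, e, f}): φ is true.
  f (successors {a, f}): φ is false.
For instance, at d:
  At d: □◇(s ∨ (□q ∧ p)) is false, q is false, so □◇(s ∨ (□q ∧ p)) → q is true.
    At d: □◇(s ∨ (□q ∧ p)) requires ◇(s ∨ (□q ∧ p)) at every successor {d, f}.
      ◇(s ∨ (□q ∧ p)) fails at d, so □◇(s ∨ (□q ∧ p)) is false at d.
Satisfying worlds: {d, e}

2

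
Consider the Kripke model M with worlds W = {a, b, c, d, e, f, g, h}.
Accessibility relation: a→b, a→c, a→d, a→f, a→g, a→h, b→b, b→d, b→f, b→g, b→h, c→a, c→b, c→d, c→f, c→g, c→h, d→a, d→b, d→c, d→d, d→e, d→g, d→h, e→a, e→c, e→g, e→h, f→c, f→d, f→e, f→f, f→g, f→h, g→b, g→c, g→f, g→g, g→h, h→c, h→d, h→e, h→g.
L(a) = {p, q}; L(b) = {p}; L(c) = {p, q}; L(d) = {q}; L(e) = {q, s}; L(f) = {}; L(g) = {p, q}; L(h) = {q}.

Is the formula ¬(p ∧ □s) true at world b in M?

At b: p ∧ □s is false, so ¬(p ∧ □s) is true.
  At b: p is true, □s is false, so p ∧ □s is false.
    At b: □s requires s at every successor {b, d, f, g, h}.
      s fails at b, so □s is false at b.

Yes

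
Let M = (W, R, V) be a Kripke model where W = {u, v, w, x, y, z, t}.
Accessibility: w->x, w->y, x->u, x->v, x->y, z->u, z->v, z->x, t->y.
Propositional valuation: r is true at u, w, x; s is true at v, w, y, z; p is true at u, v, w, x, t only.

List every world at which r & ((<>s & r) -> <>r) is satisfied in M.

Let φ = r & ((<>s & r) -> <>r). Evaluate φ at each world:
  u (successors ∅): φ is true.
  v (successors ∅): φ is false.
  w (successors {x, y}): φ is true.
  x (successors {u, v, y}): φ is true.
  y (successors ∅): φ is false.
  z (successors {u, v, x}): φ is false.
  t (successors {y}): φ is false.
For instance, at x:
  At x: r is true, (<>s & r) -> <>r is true, so r & ((<>s & r) -> <>r) is true.
    At x: <>s & r is true, <>r is true, so (<>s & r) -> <>r is true.
      At x: <>s is true, r is true, so <>s & r is true.
      At x: <>r requires r at some successor in {u, v, y}.
        r holds at u, so <>r is true at x.
Satisfying worlds: {u, w, x}

u, w, x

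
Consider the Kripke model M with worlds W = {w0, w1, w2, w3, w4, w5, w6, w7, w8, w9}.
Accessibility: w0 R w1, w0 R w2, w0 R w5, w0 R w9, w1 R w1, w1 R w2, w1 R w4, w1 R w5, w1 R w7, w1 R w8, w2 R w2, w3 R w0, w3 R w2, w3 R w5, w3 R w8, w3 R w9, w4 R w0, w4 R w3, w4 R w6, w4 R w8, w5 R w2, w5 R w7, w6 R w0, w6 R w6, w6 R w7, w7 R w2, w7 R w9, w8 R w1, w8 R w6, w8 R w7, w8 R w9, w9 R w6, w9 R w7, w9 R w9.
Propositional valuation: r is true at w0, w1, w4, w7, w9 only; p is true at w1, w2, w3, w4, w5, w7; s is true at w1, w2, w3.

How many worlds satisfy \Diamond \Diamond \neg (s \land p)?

Recall that \Diamond ψ holds at a world iff ψ holds at some accessible world.
Let φ = \Diamond \Diamond \neg (s \land p). Evaluate φ at each world:
  w0 (successors {w1, w2, w5, w9}): φ is true.
  w1 (successors {w1, w2, w4, w5, w7, w8}): φ is true.
  w2 (successors {w2}): φ is false.
  w3 (successors {w0, w2, w5, w8, w9}): φ is true.
  w4 (successors {w0, w3, w6, w8}): φ is true.
  w5 (successors {w2, w7}): φ is true.
  w6 (successors {w0, w6, w7}): φ is true.
  w7 (successors {w2, w9}): φ is true.
  w8 (successors {w1, w6, w7, w9}): φ is true.
  w9 (successors {w6, w7, w9}): φ is true.
For instance, at w2:
  At w2: \Diamond \Diamond \neg (s \land p) requires \Diamond \neg (s \land p) at some successor in {w2}.
    At w2: \Diamond \neg (s \land p) is false.
  So \Diamond \Diamond \neg (s \land p) is false at w2.
Satisfying worlds: {w0, w1, w3, w4, w5, w6, w7, w8, w9}

9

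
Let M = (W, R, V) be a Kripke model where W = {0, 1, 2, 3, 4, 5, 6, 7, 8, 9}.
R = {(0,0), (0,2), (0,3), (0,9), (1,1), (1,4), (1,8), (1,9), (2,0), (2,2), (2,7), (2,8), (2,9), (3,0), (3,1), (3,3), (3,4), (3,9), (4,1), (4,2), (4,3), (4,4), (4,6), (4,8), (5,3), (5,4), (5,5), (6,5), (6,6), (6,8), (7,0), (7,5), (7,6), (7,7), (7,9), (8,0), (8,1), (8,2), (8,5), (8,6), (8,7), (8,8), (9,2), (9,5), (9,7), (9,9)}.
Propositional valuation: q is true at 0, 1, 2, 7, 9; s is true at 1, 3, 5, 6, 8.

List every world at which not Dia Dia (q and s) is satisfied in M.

Let φ = not Dia Dia (q and s). Evaluate φ at each world:
  0 (successors {0, 2, 3, 9}): φ is false.
  1 (successors {1, 4, 8, 9}): φ is false.
  2 (successors {0, 2, 7, 8, 9}): φ is false.
  3 (successors {0, 1, 3, 4, 9}): φ is false.
  4 (successors {1, 2, 3, 4, 6, 8}): φ is false.
  5 (successors {3, 4, 5}): φ is false.
  6 (successors {5, 6, 8}): φ is false.
  7 (successors {0, 5, 6, 7, 9}): φ is true.
  8 (successors {0, 1, 2, 5, 6, 7, 8}): φ is false.
  9 (successors {2, 5, 7, 9}): φ is true.
For instance, at 7:
  At 7: Dia Dia (q and s) is false, so not Dia Dia (q and s) is true.
    At 7: Dia Dia (q and s) requires Dia (q and s) at some successor in {0, 5, 6, 7, 9}.
      At 0: Dia (q and s) is false.
      At 5: Dia (q and s) is false.
      At 6: Dia (q and s) is false.
      At 7: Dia (q and s) is false.
      At 9: Dia (q and s) is false.
    So Dia Dia (q and s) is false at 7.
Satisfying worlds: {7, 9}

7, 9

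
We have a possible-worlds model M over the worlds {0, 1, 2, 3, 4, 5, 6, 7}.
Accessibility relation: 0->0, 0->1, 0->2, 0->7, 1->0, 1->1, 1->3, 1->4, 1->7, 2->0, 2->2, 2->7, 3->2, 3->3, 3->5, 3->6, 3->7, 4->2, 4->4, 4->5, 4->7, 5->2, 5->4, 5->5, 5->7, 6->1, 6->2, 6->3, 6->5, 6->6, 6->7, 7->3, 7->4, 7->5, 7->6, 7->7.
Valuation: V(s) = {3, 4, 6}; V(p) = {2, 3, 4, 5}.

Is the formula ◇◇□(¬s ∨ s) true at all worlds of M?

Yes

Let φ = ◇◇□(¬s ∨ s). Evaluate φ at each world:
  0 (successors {0, 1, 2, 7}): φ is true.
  1 (successors {0, 1, 3, 4, 7}): φ is true.
  2 (successors {0, 2, 7}): φ is true.
  3 (successors {2, 3, 5, 6, 7}): φ is true.
  4 (successors {2, 4, 5, 7}): φ is true.
  5 (successors {2, 4, 5, 7}): φ is true.
  6 (successors {1, 2, 3, 5, 6, 7}): φ is true.
  7 (successors {3, 4, 5, 6, 7}): φ is true.
For instance, at 4:
  At 4: ◇◇□(¬s ∨ s) requires ◇□(¬s ∨ s) at some successor in {2, 4, 5, 7}.
    ◇□(¬s ∨ s) holds at 2, so ◇◇□(¬s ∨ s) is true at 4.
      At 2: ◇□(¬s ∨ s) requires □(¬s ∨ s) at some successor in {0, 2, 7}.
        □(¬s ∨ s) holds at 0, so ◇□(¬s ∨ s) is true at 2.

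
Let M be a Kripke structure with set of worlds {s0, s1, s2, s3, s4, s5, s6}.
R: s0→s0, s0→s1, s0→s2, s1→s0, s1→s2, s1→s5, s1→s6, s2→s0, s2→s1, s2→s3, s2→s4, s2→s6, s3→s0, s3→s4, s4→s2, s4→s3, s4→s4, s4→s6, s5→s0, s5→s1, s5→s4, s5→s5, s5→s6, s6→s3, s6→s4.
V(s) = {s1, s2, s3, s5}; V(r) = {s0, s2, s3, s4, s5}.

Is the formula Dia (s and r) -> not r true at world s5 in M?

No

At s5: Dia (s and r) is true, not r is false, so Dia (s and r) -> not r is false.
  At s5: Dia (s and r) requires s and r at some successor in {s0, s1, s4, s5, s6}.
    s and r holds at s5, so Dia (s and r) is true at s5.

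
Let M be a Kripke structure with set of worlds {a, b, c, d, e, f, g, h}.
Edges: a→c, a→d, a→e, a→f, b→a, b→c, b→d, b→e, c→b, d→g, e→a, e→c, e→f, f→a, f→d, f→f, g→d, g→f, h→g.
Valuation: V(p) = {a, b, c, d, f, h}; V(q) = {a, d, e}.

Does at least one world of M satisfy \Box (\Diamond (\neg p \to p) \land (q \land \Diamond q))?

Let φ = \Box (\Diamond (\neg p \to p) \land (q \land \Diamond q)). Evaluate φ at each world:
  a (successors {c, d, e, f}): φ is false.
  b (successors {a, c, d, e}): φ is false.
  c (successors {b}): φ is false.
  d (successors {g}): φ is false.
  e (successors {a, c, f}): φ is false.
  f (successors {a, d, f}): φ is false.
  g (successors {d, f}): φ is false.
  h (successors {g}): φ is false.
For instance, at b:
  At b: \Box (\Diamond (\neg p \to p) \land (q \land \Diamond q)) requires \Diamond (\neg p \to p) \land (q \land \Diamond q) at every successor {a, c, d, e}.
    \Diamond (\neg p \to p) \land (q \land \Diamond q) fails at c, so \Box (\Diamond (\neg p \to p) \land (q \land \Diamond q)) is false at b.
      At c: \Diamond (\neg p \to p) is true, q \land \Diamond q is false, so \Diamond (\neg p \to p) \land (q \land \Diamond q) is false.

No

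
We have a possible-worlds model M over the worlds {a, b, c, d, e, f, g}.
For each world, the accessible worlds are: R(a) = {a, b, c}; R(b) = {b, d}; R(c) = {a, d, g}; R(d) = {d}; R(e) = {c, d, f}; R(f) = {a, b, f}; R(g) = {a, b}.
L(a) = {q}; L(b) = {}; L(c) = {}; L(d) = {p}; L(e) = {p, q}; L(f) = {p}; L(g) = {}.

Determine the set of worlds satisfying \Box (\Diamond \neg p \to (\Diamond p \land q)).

d

Recall that \Box ψ holds at a world iff ψ holds at every accessible world, and \Diamond ψ holds iff ψ holds at some accessible world.
Let φ = \Box (\Diamond \neg p \to (\Diamond p \land q)). Evaluate φ at each world:
  a (successors {a, b, c}): φ is false.
  b (successors {b, d}): φ is false.
  c (successors {a, d, g}): φ is false.
  d (successors {d}): φ is true.
  e (successors {c, d, f}): φ is false.
  f (successors {a, b, f}): φ is false.
  g (successors {a, b}): φ is false.
For instance, at e:
  At e: \Box (\Diamond \neg p \to (\Diamond p \land q)) requires \Diamond \neg p \to (\Diamond p \land q) at every successor {c, d, f}.
    \Diamond \neg p \to (\Diamond p \land q) fails at c, so \Box (\Diamond \neg p \to (\Diamond p \land q)) is false at e.
      At c: \Diamond \neg p is true, \Diamond p \land q is false, so \Diamond \neg p \to (\Diamond p \land q) is false.
Satisfying worlds: {d}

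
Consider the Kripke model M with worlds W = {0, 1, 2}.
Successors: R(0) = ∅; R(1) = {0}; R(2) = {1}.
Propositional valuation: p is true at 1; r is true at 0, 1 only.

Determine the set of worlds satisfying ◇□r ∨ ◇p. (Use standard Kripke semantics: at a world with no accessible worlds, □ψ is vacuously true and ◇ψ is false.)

Let φ = ◇□r ∨ ◇p. Evaluate φ at each world:
  0 (successors ∅): φ is false.
  1 (successors {0}): φ is true.
  2 (successors {1}): φ is true.
For instance, at 2:
  At 2: ◇□r is true, ◇p is true, so ◇□r ∨ ◇p is true.
    At 2: ◇□r requires □r at some successor in {1}.
      □r holds at 1, so ◇□r is true at 2.
    At 2: ◇p requires p at some successor in {1}.
      p holds at 1, so ◇p is true at 2.
Satisfying worlds: {1, 2}

1, 2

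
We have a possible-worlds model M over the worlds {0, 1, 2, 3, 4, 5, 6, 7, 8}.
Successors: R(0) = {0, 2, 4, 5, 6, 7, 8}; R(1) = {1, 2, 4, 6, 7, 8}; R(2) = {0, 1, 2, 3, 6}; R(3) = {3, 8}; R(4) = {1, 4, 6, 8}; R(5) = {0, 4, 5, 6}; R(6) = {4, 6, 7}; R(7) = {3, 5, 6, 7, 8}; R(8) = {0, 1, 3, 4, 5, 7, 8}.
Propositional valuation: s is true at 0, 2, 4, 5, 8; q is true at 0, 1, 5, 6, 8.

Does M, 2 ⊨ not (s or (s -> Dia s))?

At 2: s or (s -> Dia s) is true, so not (s or (s -> Dia s)) is false.
  At 2: s is true, s -> Dia s is true, so s or (s -> Dia s) is true.
    At 2: s is true, Dia s is true, so s -> Dia s is true.
      At 2: Dia s requires s at some successor in {0, 1, 2, 3, 6}.
        s holds at 0, so Dia s is true at 2.

No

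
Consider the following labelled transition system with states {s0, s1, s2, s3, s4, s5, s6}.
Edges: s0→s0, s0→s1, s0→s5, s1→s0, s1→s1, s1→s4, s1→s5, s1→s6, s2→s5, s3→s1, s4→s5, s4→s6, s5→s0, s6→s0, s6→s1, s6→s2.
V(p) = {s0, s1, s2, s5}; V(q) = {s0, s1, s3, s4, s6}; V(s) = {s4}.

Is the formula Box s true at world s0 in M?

Recall that Box ψ holds at a world iff ψ holds at every accessible world, and Dia ψ holds iff ψ holds at some accessible world.
At s0: Box s requires s at every successor {s0, s1, s5}.
  s fails at s0, so Box s is false at s0.

No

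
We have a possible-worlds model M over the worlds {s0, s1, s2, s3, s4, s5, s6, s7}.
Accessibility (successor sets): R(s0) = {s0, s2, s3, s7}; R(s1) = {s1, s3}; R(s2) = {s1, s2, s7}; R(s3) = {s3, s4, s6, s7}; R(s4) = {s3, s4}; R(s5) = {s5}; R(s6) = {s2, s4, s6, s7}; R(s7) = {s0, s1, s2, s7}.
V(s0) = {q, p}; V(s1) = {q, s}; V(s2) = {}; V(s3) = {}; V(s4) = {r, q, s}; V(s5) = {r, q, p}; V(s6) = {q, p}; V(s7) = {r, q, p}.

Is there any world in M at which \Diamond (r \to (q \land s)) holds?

Let φ = \Diamond (r \to (q \land s)). Evaluate φ at each world:
  s0 (successors {s0, s2, s3, s7}): φ is true.
  s1 (successors {s1, s3}): φ is true.
  s2 (successors {s1, s2, s7}): φ is true.
  s3 (successors {s3, s4, s6, s7}): φ is true.
  s4 (successors {s3, s4}): φ is true.
  s5 (successors {s5}): φ is false.
  s6 (successors {s2, s4, s6, s7}): φ is true.
  s7 (successors {s0, s1, s2, s7}): φ is true.
Detail at s0 (witness):
  At s0: \Diamond (r \to (q \land s)) requires r \to (q \land s) at some successor in {s0, s2, s3, s7}.
    r \to (q \land s) holds at s0, so \Diamond (r \to (q \land s)) is true at s0.

Yes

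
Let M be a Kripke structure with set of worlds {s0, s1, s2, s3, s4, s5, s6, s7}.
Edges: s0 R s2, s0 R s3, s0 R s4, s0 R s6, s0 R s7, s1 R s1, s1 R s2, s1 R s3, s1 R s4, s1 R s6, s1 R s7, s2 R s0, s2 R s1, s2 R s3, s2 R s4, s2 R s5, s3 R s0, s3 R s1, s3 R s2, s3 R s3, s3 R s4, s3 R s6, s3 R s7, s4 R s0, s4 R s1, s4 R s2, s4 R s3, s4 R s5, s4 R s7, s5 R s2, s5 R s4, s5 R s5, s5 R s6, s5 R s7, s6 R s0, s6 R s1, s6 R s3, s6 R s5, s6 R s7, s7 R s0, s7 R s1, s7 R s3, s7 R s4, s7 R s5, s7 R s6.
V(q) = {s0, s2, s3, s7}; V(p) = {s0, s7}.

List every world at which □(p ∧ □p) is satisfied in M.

none

Let φ = □(p ∧ □p). Evaluate φ at each world:
  s0 (successors {s2, s3, s4, s6, s7}): φ is false.
  s1 (successors {s1, s2, s3, s4, s6, s7}): φ is false.
  s2 (successors {s0, s1, s3, s4, s5}): φ is false.
  s3 (successors {s0, s1, s2, s3, s4, s6, s7}): φ is false.
  s4 (successors {s0, s1, s2, s3, s5, s7}): φ is false.
  s5 (successors {s2, s4, s5, s6, s7}): φ is false.
  s6 (successors {s0, s1, s3, s5, s7}): φ is false.
  s7 (successors {s0, s1, s3, s4, s5, s6}): φ is false.
For instance, at s0:
  At s0: □(p ∧ □p) requires p ∧ □p at every successor {s2, s3, s4, s6, s7}.
    p ∧ □p fails at s2, so □(p ∧ □p) is false at s0.
      At s2: p is false, □p is false, so p ∧ □p is false.
Satisfying worlds: none.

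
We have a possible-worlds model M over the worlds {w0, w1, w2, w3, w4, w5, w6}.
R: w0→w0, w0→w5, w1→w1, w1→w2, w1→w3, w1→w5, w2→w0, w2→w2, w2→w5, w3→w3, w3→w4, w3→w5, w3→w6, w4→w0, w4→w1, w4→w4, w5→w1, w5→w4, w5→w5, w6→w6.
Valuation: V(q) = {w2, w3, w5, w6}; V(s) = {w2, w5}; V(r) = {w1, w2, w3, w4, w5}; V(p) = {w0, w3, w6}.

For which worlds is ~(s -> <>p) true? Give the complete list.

w5

Let φ = ~(s -> <>p). Evaluate φ at each world:
  w0 (successors {w0, w5}): φ is false.
  w1 (successors {w1, w2, w3, w5}): φ is false.
  w2 (successors {w0, w2, w5}): φ is false.
  w3 (successors {w3, w4, w5, w6}): φ is false.
  w4 (successors {w0, w1, w4}): φ is false.
  w5 (successors {w1, w4, w5}): φ is true.
  w6 (successors {w6}): φ is false.
For instance, at w5:
  At w5: s -> <>p is false, so ~(s -> <>p) is true.
    At w5: s is true, <>p is false, so s -> <>p is false.
      At w5: <>p requires p at some successor in {w1, w4, w5}.
        At w1: p is false.
        At w4: p is false.
        At w5: p is false.
      So <>p is false at w5.
Satisfying worlds: {w5}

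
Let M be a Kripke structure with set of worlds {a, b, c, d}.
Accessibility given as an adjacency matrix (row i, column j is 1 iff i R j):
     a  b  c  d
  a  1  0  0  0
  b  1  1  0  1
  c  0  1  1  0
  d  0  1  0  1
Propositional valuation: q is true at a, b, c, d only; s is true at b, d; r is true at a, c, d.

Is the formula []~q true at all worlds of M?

Let φ = []~q. Evaluate φ at each world:
  a (successors {a}): φ is false.
  b (successors {a, b, d}): φ is false.
  c (successors {b, c}): φ is false.
  d (successors {b, d}): φ is false.
Detail at a (counterexample):
  At a: []~q requires ~q at every successor {a}.
    ~q fails at a, so []~q is false at a.

No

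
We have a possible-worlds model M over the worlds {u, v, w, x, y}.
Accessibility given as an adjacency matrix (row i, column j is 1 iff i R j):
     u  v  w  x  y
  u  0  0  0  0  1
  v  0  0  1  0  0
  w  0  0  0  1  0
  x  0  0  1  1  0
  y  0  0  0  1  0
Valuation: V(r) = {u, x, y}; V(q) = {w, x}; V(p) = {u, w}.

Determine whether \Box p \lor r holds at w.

No

Recall that \Box ψ holds at a world iff ψ holds at every accessible world, and \Diamond ψ holds iff ψ holds at some accessible world.
At w: \Box p is false, r is false, so \Box p \lor r is false.
  At w: \Box p requires p at every successor {x}.
    p fails at x, so \Box p is false at w.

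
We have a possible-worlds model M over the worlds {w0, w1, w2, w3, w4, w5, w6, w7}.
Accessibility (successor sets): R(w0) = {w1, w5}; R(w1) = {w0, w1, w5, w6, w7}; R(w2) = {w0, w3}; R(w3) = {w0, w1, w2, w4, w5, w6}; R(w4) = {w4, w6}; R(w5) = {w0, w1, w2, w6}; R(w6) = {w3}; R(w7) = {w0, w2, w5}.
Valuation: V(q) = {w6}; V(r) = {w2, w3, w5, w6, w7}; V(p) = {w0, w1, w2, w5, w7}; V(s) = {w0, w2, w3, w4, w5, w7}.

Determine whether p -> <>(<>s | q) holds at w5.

Yes

At w5: p is true, <>(<>s | q) is true, so p -> <>(<>s | q) is true.
  At w5: <>(<>s | q) requires <>s | q at some successor in {w0, w1, w2, w6}.
    <>s | q holds at w0, so <>(<>s | q) is true at w5.
      At w0: <>s is true, q is false, so <>s | q is true.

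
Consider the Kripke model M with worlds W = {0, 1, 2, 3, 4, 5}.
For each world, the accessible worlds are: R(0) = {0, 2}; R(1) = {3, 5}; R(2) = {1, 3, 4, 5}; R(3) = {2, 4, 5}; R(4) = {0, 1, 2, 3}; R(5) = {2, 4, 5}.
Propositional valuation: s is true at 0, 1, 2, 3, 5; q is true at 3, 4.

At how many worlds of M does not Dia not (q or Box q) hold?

Let φ = not Dia not (q or Box q). Evaluate φ at each world:
  0 (successors {0, 2}): φ is false.
  1 (successors {3, 5}): φ is false.
  2 (successors {1, 3, 4, 5}): φ is false.
  3 (successors {2, 4, 5}): φ is false.
  4 (successors {0, 1, 2, 3}): φ is false.
  5 (successors {2, 4, 5}): φ is false.
For instance, at 0:
  At 0: Dia not (q or Box q) is true, so not Dia not (q or Box q) is false.
    At 0: Dia not (q or Box q) requires not (q or Box q) at some successor in {0, 2}.
      not (q or Box q) holds at 0, so Dia not (q or Box q) is true at 0.
Satisfying worlds: none.

0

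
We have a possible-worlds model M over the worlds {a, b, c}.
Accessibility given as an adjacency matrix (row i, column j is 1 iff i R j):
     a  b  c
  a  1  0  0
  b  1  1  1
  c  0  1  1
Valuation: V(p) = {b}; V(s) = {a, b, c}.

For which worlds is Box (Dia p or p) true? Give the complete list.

c

Let φ = Box (Dia p or p). Evaluate φ at each world:
  a (successors {a}): φ is false.
  b (successors {a, b, c}): φ is false.
  c (successors {b, c}): φ is true.
For instance, at b:
  At b: Box (Dia p or p) requires Dia p or p at every successor {a, b, c}.
    Dia p or p fails at a, so Box (Dia p or p) is false at b.
      At a: Dia p is false, p is false, so Dia p or p is false.
Satisfying worlds: {c}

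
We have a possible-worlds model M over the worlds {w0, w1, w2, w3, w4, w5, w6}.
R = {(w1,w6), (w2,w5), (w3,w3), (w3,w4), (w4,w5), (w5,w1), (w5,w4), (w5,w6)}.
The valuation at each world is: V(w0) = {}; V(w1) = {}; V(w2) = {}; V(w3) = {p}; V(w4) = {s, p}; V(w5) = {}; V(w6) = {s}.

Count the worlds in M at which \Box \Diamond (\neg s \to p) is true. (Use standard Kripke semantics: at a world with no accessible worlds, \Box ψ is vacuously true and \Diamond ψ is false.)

4

Let φ = \Box \Diamond (\neg s \to p). Evaluate φ at each world:
  w0 (successors ∅): φ is true.
  w1 (successors {w6}): φ is false.
  w2 (successors {w5}): φ is true.
  w3 (successors {w3, w4}): φ is false.
  w4 (successors {w5}): φ is true.
  w5 (successors {w1, w4, w6}): φ is false.
  w6 (successors ∅): φ is true.
For instance, at w2:
  At w2: \Box \Diamond (\neg s \to p) requires \Diamond (\neg s \to p) at every successor {w5}.
      At w5: \Diamond (\neg s \to p) requires \neg s \to p at some successor in {w1, w4, w6}.
        \neg s \to p holds at w4, so \Diamond (\neg s \to p) is true at w5.
  So \Box \Diamond (\neg s \to p) is true at w2.
Satisfying worlds: {w0, w2, w4, w6}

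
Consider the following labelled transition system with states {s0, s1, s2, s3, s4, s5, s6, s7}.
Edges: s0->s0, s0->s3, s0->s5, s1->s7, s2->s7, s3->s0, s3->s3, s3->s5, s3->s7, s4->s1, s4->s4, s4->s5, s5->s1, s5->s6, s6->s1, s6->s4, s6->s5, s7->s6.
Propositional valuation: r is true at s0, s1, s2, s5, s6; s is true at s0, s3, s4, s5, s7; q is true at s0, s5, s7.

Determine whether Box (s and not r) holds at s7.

At s7: Box (s and not r) requires s and not r at every successor {s6}.
  s and not r fails at s6, so Box (s and not r) is false at s7.

No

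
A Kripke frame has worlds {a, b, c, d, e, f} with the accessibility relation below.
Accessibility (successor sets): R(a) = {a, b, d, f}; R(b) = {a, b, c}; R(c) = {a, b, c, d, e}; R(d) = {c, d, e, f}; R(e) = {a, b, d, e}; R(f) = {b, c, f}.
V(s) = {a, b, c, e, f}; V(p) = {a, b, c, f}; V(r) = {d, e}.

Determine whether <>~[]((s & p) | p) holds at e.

At e: <>~[]((s & p) | p) requires ~[]((s & p) | p) at some successor in {a, b, d, e}.
  ~[]((s & p) | p) holds at a, so <>~[]((s & p) | p) is true at e.
    At a: []((s & p) | p) is false, so ~[]((s & p) | p) is true.
      At a: []((s & p) | p) requires (s & p) | p at every successor {a, b, d, f}.
        (s & p) | p fails at d, so []((s & p) | p) is false at a.

Yes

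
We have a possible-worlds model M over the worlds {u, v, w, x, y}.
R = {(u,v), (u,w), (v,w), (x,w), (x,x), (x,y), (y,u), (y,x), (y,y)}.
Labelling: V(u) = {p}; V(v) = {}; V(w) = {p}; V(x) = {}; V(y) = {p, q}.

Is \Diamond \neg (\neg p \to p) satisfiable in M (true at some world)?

Yes

Recall that \Diamond ψ holds at a world iff ψ holds at some accessible world.
Let φ = \Diamond \neg (\neg p \to p). Evaluate φ at each world:
  u (successors {v, w}): φ is true.
  v (successors {w}): φ is false.
  w (successors ∅): φ is false.
  x (successors {w, x, y}): φ is true.
  y (successors {u, x, y}): φ is true.
Detail at u (witness):
  At u: \Diamond \neg (\neg p \to p) requires \neg (\neg p \to p) at some successor in {v, w}.
    \neg (\neg p \to p) holds at v, so \Diamond \neg (\neg p \to p) is true at u.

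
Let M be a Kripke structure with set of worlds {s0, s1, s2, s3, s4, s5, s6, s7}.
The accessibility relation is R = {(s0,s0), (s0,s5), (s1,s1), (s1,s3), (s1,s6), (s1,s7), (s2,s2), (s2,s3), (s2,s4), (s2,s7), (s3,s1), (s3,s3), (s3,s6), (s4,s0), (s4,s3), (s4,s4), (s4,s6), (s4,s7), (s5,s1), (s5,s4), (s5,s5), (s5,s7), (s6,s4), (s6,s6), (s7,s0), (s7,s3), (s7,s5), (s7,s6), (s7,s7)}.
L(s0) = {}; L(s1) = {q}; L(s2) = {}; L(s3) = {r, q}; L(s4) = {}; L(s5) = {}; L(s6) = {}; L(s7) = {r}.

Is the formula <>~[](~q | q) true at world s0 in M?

Recall that []ψ holds at a world iff ψ holds at every accessible world, and <>ψ holds iff ψ holds at some accessible world.
At s0: <>~[](~q | q) requires ~[](~q | q) at some successor in {s0, s5}.
  At s0: ~[](~q | q) is false.
  At s5: ~[](~q | q) is false.
So <>~[](~q | q) is false at s0.

No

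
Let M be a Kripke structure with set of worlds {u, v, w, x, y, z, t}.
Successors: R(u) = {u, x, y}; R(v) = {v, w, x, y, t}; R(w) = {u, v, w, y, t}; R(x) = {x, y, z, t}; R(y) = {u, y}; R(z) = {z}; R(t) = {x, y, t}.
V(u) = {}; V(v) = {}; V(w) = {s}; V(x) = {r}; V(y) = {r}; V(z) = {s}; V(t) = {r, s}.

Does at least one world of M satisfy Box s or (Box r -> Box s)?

Let φ = Box s or (Box r -> Box s). Evaluate φ at each world:
  u (successors {u, x, y}): φ is true.
  v (successors {v, w, x, y, t}): φ is true.
  w (successors {u, v, w, y, t}): φ is true.
  x (successors {x, y, z, t}): φ is true.
  y (successors {u, y}): φ is true.
  z (successors {z}): φ is true.
  t (successors {x, y, t}): φ is false.
Detail at u (witness):
  At u: Box s is false, Box r -> Box s is true, so Box s or (Box r -> Box s) is true.
    At u: Box s requires s at every successor {u, x, y}.
      s fails at u, so Box s is false at u.
    At u: Box r is false, Box s is false, so Box r -> Box s is true.
      At u: Box r requires r at every successor {u, x, y}.
        r fails at u, so Box r is false at u.
      At u: Box s requires s at every successor {u, x, y}.
        s fails at u, so Box s is false at u.

Yes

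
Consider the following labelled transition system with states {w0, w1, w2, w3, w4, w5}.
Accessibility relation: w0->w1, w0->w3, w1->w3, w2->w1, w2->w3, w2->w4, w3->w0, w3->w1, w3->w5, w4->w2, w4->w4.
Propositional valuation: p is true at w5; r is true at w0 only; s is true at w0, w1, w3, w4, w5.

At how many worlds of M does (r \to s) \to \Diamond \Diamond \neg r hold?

5

Recall that \Diamond ψ holds at a world iff ψ holds at some accessible world.
Let φ = (r \to s) \to \Diamond \Diamond \neg r. Evaluate φ at each world:
  w0 (successors {w1, w3}): φ is true.
  w1 (successors {w3}): φ is true.
  w2 (successors {w1, w3, w4}): φ is true.
  w3 (successors {w0, w1, w5}): φ is true.
  w4 (successors {w2, w4}): φ is true.
  w5 (successors ∅): φ is false.
For instance, at w1:
  At w1: r \to s is true, \Diamond \Diamond \neg r is true, so (r \to s) \to \Diamond \Diamond \neg r is true.
    At w1: \Diamond \Diamond \neg r requires \Diamond \neg r at some successor in {w3}.
      \Diamond \neg r holds at w3, so \Diamond \Diamond \neg r is true at w1.
Satisfying worlds: {w0, w1, w2, w3, w4}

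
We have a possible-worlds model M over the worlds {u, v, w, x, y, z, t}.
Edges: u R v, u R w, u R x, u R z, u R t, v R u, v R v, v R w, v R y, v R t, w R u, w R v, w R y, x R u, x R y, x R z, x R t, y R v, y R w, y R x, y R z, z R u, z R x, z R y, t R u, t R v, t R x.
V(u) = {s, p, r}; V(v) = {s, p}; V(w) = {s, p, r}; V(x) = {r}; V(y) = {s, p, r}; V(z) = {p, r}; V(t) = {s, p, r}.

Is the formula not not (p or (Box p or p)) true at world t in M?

At t: not (p or (Box p or p)) is false, so not not (p or (Box p or p)) is true.
  At t: p or (Box p or p) is true, so not (p or (Box p or p)) is false.
    At t: p is true, Box p or p is true, so p or (Box p or p) is true.
      At t: Box p is false, p is true, so Box p or p is true.

Yes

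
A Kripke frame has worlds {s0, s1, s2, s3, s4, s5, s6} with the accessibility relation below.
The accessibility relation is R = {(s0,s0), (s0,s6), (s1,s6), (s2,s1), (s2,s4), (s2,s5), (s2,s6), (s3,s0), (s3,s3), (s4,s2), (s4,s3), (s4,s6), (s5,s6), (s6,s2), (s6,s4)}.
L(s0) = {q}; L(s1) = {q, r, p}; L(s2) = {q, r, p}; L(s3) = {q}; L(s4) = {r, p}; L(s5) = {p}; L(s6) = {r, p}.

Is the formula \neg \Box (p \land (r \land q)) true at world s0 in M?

At s0: \Box (p \land (r \land q)) is false, so \neg \Box (p \land (r \land q)) is true.
  At s0: \Box (p \land (r \land q)) requires p \land (r \land q) at every successor {s0, s6}.
    p \land (r \land q) fails at s0, so \Box (p \land (r \land q)) is false at s0.

Yes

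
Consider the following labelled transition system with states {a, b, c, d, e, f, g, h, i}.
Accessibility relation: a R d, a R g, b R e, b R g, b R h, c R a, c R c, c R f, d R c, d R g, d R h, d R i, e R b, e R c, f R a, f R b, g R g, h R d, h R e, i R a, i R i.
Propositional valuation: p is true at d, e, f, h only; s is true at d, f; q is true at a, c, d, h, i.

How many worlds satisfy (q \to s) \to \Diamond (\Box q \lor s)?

Recall that \Box ψ holds at a world iff ψ holds at every accessible world, and \Diamond ψ holds iff ψ holds at some accessible world.
Let φ = (q \to s) \to \Diamond (\Box q \lor s). Evaluate φ at each world:
  a (successors {d, g}): φ is true.
  b (successors {e, g, h}): φ is false.
  c (successors {a, c, f}): φ is true.
  d (successors {c, g, h, i}): φ is true.
  e (successors {b, c}): φ is false.
  f (successors {a, b}): φ is false.
  g (successors {g}): φ is false.
  h (successors {d, e}): φ is true.
  i (successors {a, i}): φ is true.
For instance, at e:
  At e: q \to s is true, \Diamond (\Box q \lor s) is false, so (q \to s) \to \Diamond (\Box q \lor s) is false.
    At e: \Diamond (\Box q \lor s) requires \Box q \lor s at some successor in {b, c}.
      At b: \Box q \lor s is false.
      At c: \Box q \lor s is false.
    So \Diamond (\Box q \lor s) is false at e.
Satisfying worlds: {a, c, d, h, i}

5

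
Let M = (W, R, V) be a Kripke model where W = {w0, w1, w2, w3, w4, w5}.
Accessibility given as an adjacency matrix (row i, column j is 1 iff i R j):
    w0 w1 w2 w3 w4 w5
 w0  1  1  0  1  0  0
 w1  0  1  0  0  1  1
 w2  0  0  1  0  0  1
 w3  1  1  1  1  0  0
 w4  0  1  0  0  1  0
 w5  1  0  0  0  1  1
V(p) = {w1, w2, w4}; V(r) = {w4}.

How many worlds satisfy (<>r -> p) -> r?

2

Let φ = (<>r -> p) -> r. Evaluate φ at each world:
  w0 (successors {w0, w1, w3}): φ is false.
  w1 (successors {w1, w4, w5}): φ is false.
  w2 (successors {w2, w5}): φ is false.
  w3 (successors {w0, w1, w2, w3}): φ is false.
  w4 (successors {w1, w4}): φ is true.
  w5 (successors {w0, w4, w5}): φ is true.
For instance, at w3:
  At w3: <>r -> p is true, r is false, so (<>r -> p) -> r is false.
    At w3: <>r is false, p is false, so <>r -> p is true.
      At w3: <>r requires r at some successor in {w0, w1, w2, w3}.
        At w0: r is false.
        At w1: r is false.
        At w2: r is false.
        At w3: r is false.
      So <>r is false at w3.
Satisfying worlds: {w4, w5}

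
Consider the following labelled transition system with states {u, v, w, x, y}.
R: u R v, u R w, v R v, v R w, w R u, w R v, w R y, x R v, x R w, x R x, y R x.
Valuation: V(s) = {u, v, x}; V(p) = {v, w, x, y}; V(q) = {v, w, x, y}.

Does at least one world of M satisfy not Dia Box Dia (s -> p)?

Let φ = not Dia Box Dia (s -> p). Evaluate φ at each world:
  u (successors {v, w}): φ is false.
  v (successors {v, w}): φ is false.
  w (successors {u, v, y}): φ is false.
  x (successors {v, w, x}): φ is false.
  y (successors {x}): φ is false.
For instance, at y:
  At y: Dia Box Dia (s -> p) is true, so not Dia Box Dia (s -> p) is false.
    At y: Dia Box Dia (s -> p) requires Box Dia (s -> p) at some successor in {x}.
      Box Dia (s -> p) holds at x, so Dia Box Dia (s -> p) is true at y.

No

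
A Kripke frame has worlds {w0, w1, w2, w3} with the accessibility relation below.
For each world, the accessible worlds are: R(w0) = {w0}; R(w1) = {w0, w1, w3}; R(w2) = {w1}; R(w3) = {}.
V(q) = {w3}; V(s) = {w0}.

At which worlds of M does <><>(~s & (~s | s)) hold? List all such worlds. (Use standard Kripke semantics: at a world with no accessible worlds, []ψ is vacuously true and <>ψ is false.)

Let φ = <><>(~s & (~s | s)). Evaluate φ at each world:
  w0 (successors {w0}): φ is false.
  w1 (successors {w0, w1, w3}): φ is true.
  w2 (successors {w1}): φ is true.
  w3 (successors ∅): φ is false.
For instance, at w1:
  At w1: <><>(~s & (~s | s)) requires <>(~s & (~s | s)) at some successor in {w0, w1, w3}.
    <>(~s & (~s | s)) holds at w1, so <><>(~s & (~s | s)) is true at w1.
      At w1: <>(~s & (~s | s)) requires ~s & (~s | s) at some successor in {w0, w1, w3}.
        ~s & (~s | s) holds at w1, so <>(~s & (~s | s)) is true at w1.
Satisfying worlds: {w1, w2}

w1, w2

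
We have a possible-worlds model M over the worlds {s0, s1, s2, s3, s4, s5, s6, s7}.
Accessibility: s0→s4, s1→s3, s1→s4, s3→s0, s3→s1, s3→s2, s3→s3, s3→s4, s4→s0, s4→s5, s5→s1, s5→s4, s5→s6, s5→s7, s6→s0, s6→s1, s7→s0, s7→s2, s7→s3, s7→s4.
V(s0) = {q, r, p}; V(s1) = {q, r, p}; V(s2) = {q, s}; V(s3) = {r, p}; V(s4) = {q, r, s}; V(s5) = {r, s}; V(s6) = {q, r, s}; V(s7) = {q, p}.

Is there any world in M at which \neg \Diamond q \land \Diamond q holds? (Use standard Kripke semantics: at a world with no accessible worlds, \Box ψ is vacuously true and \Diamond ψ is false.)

Let φ = \neg \Diamond q \land \Diamond q. Evaluate φ at each world:
  s0 (successors {s4}): φ is false.
  s1 (successors {s3, s4}): φ is false.
  s2 (successors ∅): φ is false.
  s3 (successors {s0, s1, s2, s3, s4}): φ is false.
  s4 (successors {s0, s5}): φ is false.
  s5 (successors {s1, s4, s6, s7}): φ is false.
  s6 (successors {s0, s1}): φ is false.
  s7 (successors {s0, s2, s3, s4}): φ is false.
For instance, at s5:
  At s5: \neg \Diamond q is false, \Diamond q is true, so \neg \Diamond q \land \Diamond q is false.
    At s5: \Diamond q is true, so \neg \Diamond q is false.
      At s5: \Diamond q requires q at some successor in {s1, s4, s6, s7}.
        q holds at s1, so \Diamond q is true at s5.
    At s5: \Diamond q requires q at some successor in {s1, s4, s6, s7}.
      q holds at s1, so \Diamond q is true at s5.

No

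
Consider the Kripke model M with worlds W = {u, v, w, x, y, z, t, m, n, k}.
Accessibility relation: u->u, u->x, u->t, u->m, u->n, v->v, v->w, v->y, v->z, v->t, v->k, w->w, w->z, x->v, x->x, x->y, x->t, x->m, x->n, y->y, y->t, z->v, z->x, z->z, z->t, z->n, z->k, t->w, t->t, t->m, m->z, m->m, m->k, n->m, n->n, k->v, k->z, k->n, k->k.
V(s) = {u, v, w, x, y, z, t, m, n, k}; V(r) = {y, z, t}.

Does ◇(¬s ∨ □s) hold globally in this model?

Let φ = ◇(¬s ∨ □s). Evaluate φ at each world:
  u (successors {u, x, t, m, n}): φ is true.
  v (successors {v, w, y, z, t, k}): φ is true.
  w (successors {w, z}): φ is true.
  x (successors {v, x, y, t, m, n}): φ is true.
  y (successors {y, t}): φ is true.
  z (successors {v, x, z, t, n, k}): φ is true.
  t (successors {w, t, m}): φ is true.
  m (successors {z, m, k}): φ is true.
  n (successors {m, n}): φ is true.
  k (successors {v, z, n, k}): φ is true.
For instance, at m:
  At m: ◇(¬s ∨ □s) requires ¬s ∨ □s at some successor in {z, m, k}.
    ¬s ∨ □s holds at z, so ◇(¬s ∨ □s) is true at m.
      At z: ¬s is false, □s is true, so ¬s ∨ □s is true.

Yes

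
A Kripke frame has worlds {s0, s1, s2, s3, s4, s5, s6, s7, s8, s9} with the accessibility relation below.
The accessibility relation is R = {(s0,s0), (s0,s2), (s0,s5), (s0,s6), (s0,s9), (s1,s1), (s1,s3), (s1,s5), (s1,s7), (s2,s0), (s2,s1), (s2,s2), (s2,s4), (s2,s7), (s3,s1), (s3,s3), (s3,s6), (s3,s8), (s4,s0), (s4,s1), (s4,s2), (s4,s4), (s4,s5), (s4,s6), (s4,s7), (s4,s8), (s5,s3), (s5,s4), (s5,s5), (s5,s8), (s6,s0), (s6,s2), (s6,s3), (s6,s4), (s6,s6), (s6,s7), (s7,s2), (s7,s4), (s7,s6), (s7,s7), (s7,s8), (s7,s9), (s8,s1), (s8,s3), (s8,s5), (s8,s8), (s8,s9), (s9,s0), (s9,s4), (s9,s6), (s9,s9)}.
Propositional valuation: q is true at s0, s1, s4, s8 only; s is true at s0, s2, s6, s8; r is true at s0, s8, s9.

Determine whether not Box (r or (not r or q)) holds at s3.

At s3: Box (r or (not r or q)) is true, so not Box (r or (not r or q)) is false.
  At s3: Box (r or (not r or q)) requires r or (not r or q) at every successor {s1, s3, s6, s8}.
    At s1: r or (not r or q) is true.
    At s3: r or (not r or q) is true.
    At s6: r or (not r or q) is true.
    At s8: r or (not r or q) is true.
  So Box (r or (not r or q)) is true at s3.

No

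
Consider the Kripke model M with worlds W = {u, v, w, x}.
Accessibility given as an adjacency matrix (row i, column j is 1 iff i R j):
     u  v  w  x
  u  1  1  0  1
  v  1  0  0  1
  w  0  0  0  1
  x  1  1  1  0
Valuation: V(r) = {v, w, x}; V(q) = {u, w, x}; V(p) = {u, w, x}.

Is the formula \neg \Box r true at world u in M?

Yes

Recall that \Box ψ holds at a world iff ψ holds at every accessible world, and \Diamond ψ holds iff ψ holds at some accessible world.
At u: \Box r is false, so \neg \Box r is true.
  At u: \Box r requires r at every successor {u, v, x}.
    r fails at u, so \Box r is false at u.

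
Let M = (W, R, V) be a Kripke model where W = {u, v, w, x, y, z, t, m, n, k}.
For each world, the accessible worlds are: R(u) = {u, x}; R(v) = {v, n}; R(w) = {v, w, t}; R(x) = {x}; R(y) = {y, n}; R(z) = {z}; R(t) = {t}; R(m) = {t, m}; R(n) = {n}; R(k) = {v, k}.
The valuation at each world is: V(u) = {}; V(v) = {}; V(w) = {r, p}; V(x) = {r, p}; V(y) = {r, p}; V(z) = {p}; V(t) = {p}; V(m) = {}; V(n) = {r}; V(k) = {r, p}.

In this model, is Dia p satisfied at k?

Recall that Dia ψ holds at a world iff ψ holds at some accessible world.
At k: Dia p requires p at some successor in {v, k}.
  p holds at k, so Dia p is true at k.

Yes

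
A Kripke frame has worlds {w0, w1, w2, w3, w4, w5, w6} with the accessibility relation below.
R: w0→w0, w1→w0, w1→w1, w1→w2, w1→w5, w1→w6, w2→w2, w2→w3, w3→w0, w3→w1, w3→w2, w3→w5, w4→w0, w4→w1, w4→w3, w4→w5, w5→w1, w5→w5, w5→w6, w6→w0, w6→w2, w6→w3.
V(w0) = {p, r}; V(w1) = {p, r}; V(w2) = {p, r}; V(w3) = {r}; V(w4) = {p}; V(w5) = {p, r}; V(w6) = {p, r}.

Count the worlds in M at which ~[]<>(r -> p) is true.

0

Recall that []ψ holds at a world iff ψ holds at every accessible world, and <>ψ holds iff ψ holds at some accessible world.
Let φ = ~[]<>(r -> p). Evaluate φ at each world:
  w0 (successors {w0}): φ is false.
  w1 (successors {w0, w1, w2, w5, w6}): φ is false.
  w2 (successors {w2, w3}): φ is false.
  w3 (successors {w0, w1, w2, w5}): φ is false.
  w4 (successors {w0, w1, w3, w5}): φ is false.
  w5 (successors {w1, w5, w6}): φ is false.
  w6 (successors {w0, w2, w3}): φ is false.
For instance, at w4:
  At w4: []<>(r -> p) is true, so ~[]<>(r -> p) is false.
    At w4: []<>(r -> p) requires <>(r -> p) at every successor {w0, w1, w3, w5}.
      At w0: <>(r -> p) is true.
      At w1: <>(r -> p) is true.
      At w3: <>(r -> p) is true.
      At w5: <>(r -> p) is true.
    So []<>(r -> p) is true at w4.
Satisfying worlds: none.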